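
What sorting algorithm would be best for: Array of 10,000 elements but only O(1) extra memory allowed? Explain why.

Best choice: Heapsort
Reason: Heapsort rearranges the array in place using O(1) auxiliary space and still guarantees O(n log n) time; quicksort partitions in place but needs Theta(log n) stack space for recursion (O(n) in the worst case), and mergesort requires O(n) auxiliary space


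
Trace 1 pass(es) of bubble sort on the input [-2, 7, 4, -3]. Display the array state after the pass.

After pass 1: [-2, 4, -3, 7] (2 swaps)
Total swaps: 2


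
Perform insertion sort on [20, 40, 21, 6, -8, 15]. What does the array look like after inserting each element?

First element 20 is already 'sorted'
Insert 40: shifted 0 elements -> [20, 40, 21, 6, -8, 15]
Insert 21: shifted 1 elements -> [20, 21, 40, 6, -8, 15]
Insert 6: shifted 3 elements -> [6, 20, 21, 40, -8, 15]
Insert -8: shifted 4 elements -> [-8, 6, 20, 21, 40, 15]
Insert 15: shifted 3 elements -> [-8, 6, 15, 20, 21, 40]


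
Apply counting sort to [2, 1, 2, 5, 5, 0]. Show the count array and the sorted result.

Count array: [1, 1, 2, 0, 0, 2]
(count[i] = number of elements equal to i)
Cumulative count: [1, 2, 4, 4, 4, 6]
Sorted: [0, 1, 2, 2, 5, 5]


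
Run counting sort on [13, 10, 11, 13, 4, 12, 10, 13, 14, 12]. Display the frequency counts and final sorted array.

Count array: [0, 0, 0, 0, 1, 0, 0, 0, 0, 0, 2, 1, 2, 3, 1]
(count[i] = number of elements equal to i)
Cumulative count: [0, 0, 0, 0, 1, 1, 1, 1, 1, 1, 3, 4, 6, 9, 10]
Sorted: [4, 10, 10, 11, 12, 12, 13, 13, 13, 14]


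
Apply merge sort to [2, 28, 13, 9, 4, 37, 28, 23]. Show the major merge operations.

Divide and conquer:
  Merge [2] + [28] -> [2, 28]
  Merge [13] + [9] -> [9, 13]
  Merge [2, 28] + [9, 13] -> [2, 9, 13, 28]
  Merge [4] + [37] -> [4, 37]
  Merge [28] + [23] -> [23, 28]
  Merge [4, 37] + [23, 28] -> [4, 23, 28, 37]
  Merge [2, 9, 13, 28] + [4, 23, 28, 37] -> [2, 4, 9, 13, 23, 28, 28, 37]


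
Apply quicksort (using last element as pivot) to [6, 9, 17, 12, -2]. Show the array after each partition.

Partition 1: pivot=-2 at index 0 -> [-2, 9, 17, 12, 6]
Partition 2: pivot=6 at index 1 -> [-2, 6, 17, 12, 9]
Partition 3: pivot=9 at index 2 -> [-2, 6, 9, 12, 17]
Partition 4: pivot=17 at index 4 -> [-2, 6, 9, 12, 17]


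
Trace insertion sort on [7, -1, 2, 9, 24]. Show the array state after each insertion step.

First element 7 is already 'sorted'
Insert -1: shifted 1 elements -> [-1, 7, 2, 9, 24]
Insert 2: shifted 1 elements -> [-1, 2, 7, 9, 24]
Insert 9: shifted 0 elements -> [-1, 2, 7, 9, 24]
Insert 24: shifted 0 elements -> [-1, 2, 7, 9, 24]


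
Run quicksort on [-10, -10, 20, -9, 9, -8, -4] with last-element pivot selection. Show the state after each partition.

Partition 1: pivot=-4 at index 4 -> [-10, -10, -9, -8, -4, 20, 9]
Partition 2: pivot=-8 at index 3 -> [-10, -10, -9, -8, -4, 20, 9]
Partition 3: pivot=-9 at index 2 -> [-10, -10, -9, -8, -4, 20, 9]
Partition 4: pivot=-10 at index 1 -> [-10, -10, -9, -8, -4, 20, 9]
Partition 5: pivot=9 at index 5 -> [-10, -10, -9, -8, -4, 9, 20]


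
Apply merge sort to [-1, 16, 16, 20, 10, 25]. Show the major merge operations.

Divide and conquer:
  Merge [16] + [16] -> [16, 16]
  Merge [-1] + [16, 16] -> [-1, 16, 16]
  Merge [10] + [25] -> [10, 25]
  Merge [20] + [10, 25] -> [10, 20, 25]
  Merge [-1, 16, 16] + [10, 20, 25] -> [-1, 10, 16, 16, 20, 25]


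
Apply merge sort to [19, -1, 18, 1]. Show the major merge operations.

Divide and conquer:
  Merge [19] + [-1] -> [-1, 19]
  Merge [18] + [1] -> [1, 18]
  Merge [-1, 19] + [1, 18] -> [-1, 1, 18, 19]


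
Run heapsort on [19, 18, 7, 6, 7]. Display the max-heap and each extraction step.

Build heap: [19, 18, 7, 6, 7]
Extract 19: [18, 7, 7, 6, 19]
Extract 18: [7, 6, 7, 18, 19]
Extract 7: [7, 6, 7, 18, 19]
Extract 7: [6, 7, 7, 18, 19]


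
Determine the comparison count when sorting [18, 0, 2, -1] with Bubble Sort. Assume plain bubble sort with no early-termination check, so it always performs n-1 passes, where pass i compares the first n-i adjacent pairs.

Pass 1: compare adjacent pairs (0,1)..(2,3) = 3 comparison(s), 3 swap(s) -> [0, 2, -1, 18]
Pass 2: compare adjacent pairs (0,1)..(1,2) = 2 comparison(s), 1 swap(s) -> [0, -1, 2, 18]
Pass 3: compare adjacent pairs (0,1)..(0,1) = 1 comparison(s), 1 swap(s) -> [-1, 0, 2, 18]
Total comparisons: 3 + 2 + 1 = 6


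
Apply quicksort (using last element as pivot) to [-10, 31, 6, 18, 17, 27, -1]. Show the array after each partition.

Partition 1: pivot=-1 at index 1 -> [-10, -1, 6, 18, 17, 27, 31]
Partition 2: pivot=31 at index 6 -> [-10, -1, 6, 18, 17, 27, 31]
Partition 3: pivot=27 at index 5 -> [-10, -1, 6, 18, 17, 27, 31]
Partition 4: pivot=17 at index 3 -> [-10, -1, 6, 17, 18, 27, 31]


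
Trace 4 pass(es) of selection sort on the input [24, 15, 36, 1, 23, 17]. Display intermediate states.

Pass 1: Select minimum 1 at index 3, swap -> [1, 15, 36, 24, 23, 17]
Pass 2: Select minimum 15 at index 1, swap -> [1, 15, 36, 24, 23, 17]
Pass 3: Select minimum 17 at index 5, swap -> [1, 15, 17, 24, 23, 36]
Pass 4: Select minimum 23 at index 4, swap -> [1, 15, 17, 23, 24, 36]


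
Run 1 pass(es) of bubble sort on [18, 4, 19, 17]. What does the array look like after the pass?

After pass 1: [4, 18, 17, 19] (2 swaps)
Total swaps: 2


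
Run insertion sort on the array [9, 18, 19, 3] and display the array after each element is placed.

First element 9 is already 'sorted'
Insert 18: shifted 0 elements -> [9, 18, 19, 3]
Insert 19: shifted 0 elements -> [9, 18, 19, 3]
Insert 3: shifted 3 elements -> [3, 9, 18, 19]


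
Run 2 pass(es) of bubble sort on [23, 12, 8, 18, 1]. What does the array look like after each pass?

After pass 1: [12, 8, 18, 1, 23] (4 swaps)
After pass 2: [8, 12, 1, 18, 23] (2 swaps)
Total swaps: 6


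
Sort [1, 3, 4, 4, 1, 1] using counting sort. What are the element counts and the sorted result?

Count array: [0, 3, 0, 1, 2]
(count[i] = number of elements equal to i)
Cumulative count: [0, 3, 3, 4, 6]
Sorted: [1, 1, 1, 3, 4, 4]


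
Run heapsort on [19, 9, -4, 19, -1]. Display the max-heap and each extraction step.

Build heap: [19, 19, -4, 9, -1]
Extract 19: [19, 9, -4, -1, 19]
Extract 19: [9, -1, -4, 19, 19]
Extract 9: [-1, -4, 9, 19, 19]
Extract -1: [-4, -1, 9, 19, 19]


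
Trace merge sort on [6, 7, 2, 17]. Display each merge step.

Divide and conquer:
  Merge [6] + [7] -> [6, 7]
  Merge [2] + [17] -> [2, 17]
  Merge [6, 7] + [2, 17] -> [2, 6, 7, 17]


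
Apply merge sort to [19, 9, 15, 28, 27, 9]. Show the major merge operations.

Divide and conquer:
  Merge [9] + [15] -> [9, 15]
  Merge [19] + [9, 15] -> [9, 15, 19]
  Merge [27] + [9] -> [9, 27]
  Merge [28] + [9, 27] -> [9, 27, 28]
  Merge [9, 15, 19] + [9, 27, 28] -> [9, 9, 15, 19, 27, 28]


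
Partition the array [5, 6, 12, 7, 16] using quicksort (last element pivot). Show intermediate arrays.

Partition 1: pivot=16 at index 4 -> [5, 6, 12, 7, 16]
Partition 2: pivot=7 at index 2 -> [5, 6, 7, 12, 16]
Partition 3: pivot=6 at index 1 -> [5, 6, 7, 12, 16]


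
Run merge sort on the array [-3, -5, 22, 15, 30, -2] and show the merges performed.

Divide and conquer:
  Merge [-5] + [22] -> [-5, 22]
  Merge [-3] + [-5, 22] -> [-5, -3, 22]
  Merge [30] + [-2] -> [-2, 30]
  Merge [15] + [-2, 30] -> [-2, 15, 30]
  Merge [-5, -3, 22] + [-2, 15, 30] -> [-5, -3, -2, 15, 22, 30]


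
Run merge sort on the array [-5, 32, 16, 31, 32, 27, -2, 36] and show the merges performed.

Divide and conquer:
  Merge [-5] + [32] -> [-5, 32]
  Merge [16] + [31] -> [16, 31]
  Merge [-5, 32] + [16, 31] -> [-5, 16, 31, 32]
  Merge [32] + [27] -> [27, 32]
  Merge [-2] + [36] -> [-2, 36]
  Merge [27, 32] + [-2, 36] -> [-2, 27, 32, 36]
  Merge [-5, 16, 31, 32] + [-2, 27, 32, 36] -> [-5, -2, 16, 27, 31, 32, 32, 36]


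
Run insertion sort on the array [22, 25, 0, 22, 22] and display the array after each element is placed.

First element 22 is already 'sorted'
Insert 25: shifted 0 elements -> [22, 25, 0, 22, 22]
Insert 0: shifted 2 elements -> [0, 22, 25, 22, 22]
Insert 22: shifted 1 elements -> [0, 22, 22, 25, 22]
Insert 22: shifted 1 elements -> [0, 22, 22, 22, 25]


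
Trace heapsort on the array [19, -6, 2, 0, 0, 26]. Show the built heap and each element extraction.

Build heap: [26, 0, 19, -6, 0, 2]
Extract 26: [19, 0, 2, -6, 0, 26]
Extract 19: [2, 0, 0, -6, 19, 26]
Extract 2: [0, -6, 0, 2, 19, 26]
Extract 0: [0, -6, 0, 2, 19, 26]
Extract 0: [-6, 0, 0, 2, 19, 26]


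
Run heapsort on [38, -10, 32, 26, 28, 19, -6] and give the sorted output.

Build heap: [38, 28, 32, 26, -10, 19, -6]
Extract 38: [32, 28, 19, 26, -10, -6, 38]
Extract 32: [28, 26, 19, -6, -10, 32, 38]
Extract 28: [26, -6, 19, -10, 28, 32, 38]
Extract 26: [19, -6, -10, 26, 28, 32, 38]
Extract 19: [-6, -10, 19, 26, 28, 32, 38]
Extract -6: [-10, -6, 19, 26, 28, 32, 38]


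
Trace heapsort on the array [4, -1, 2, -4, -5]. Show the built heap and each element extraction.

Build heap: [4, -1, 2, -4, -5]
Extract 4: [2, -1, -5, -4, 4]
Extract 2: [-1, -4, -5, 2, 4]
Extract -1: [-4, -5, -1, 2, 4]
Extract -4: [-5, -4, -1, 2, 4]


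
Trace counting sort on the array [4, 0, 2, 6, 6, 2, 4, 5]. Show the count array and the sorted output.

Count array: [1, 0, 2, 0, 2, 1, 2]
(count[i] = number of elements equal to i)
Cumulative count: [1, 1, 3, 3, 5, 6, 8]
Sorted: [0, 2, 2, 4, 4, 5, 6, 6]


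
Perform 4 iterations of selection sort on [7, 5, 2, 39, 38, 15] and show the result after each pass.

Pass 1: Select minimum 2 at index 2, swap -> [2, 5, 7, 39, 38, 15]
Pass 2: Select minimum 5 at index 1, swap -> [2, 5, 7, 39, 38, 15]
Pass 3: Select minimum 7 at index 2, swap -> [2, 5, 7, 39, 38, 15]
Pass 4: Select minimum 15 at index 5, swap -> [2, 5, 7, 15, 38, 39]


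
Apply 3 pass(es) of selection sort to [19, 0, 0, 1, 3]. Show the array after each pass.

Pass 1: Select minimum 0 at index 1, swap -> [0, 19, 0, 1, 3]
Pass 2: Select minimum 0 at index 2, swap -> [0, 0, 19, 1, 3]
Pass 3: Select minimum 1 at index 3, swap -> [0, 0, 1, 19, 3]


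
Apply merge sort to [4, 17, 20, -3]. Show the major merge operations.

Divide and conquer:
  Merge [4] + [17] -> [4, 17]
  Merge [20] + [-3] -> [-3, 20]
  Merge [4, 17] + [-3, 20] -> [-3, 4, 17, 20]


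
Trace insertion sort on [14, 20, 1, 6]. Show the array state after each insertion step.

First element 14 is already 'sorted'
Insert 20: shifted 0 elements -> [14, 20, 1, 6]
Insert 1: shifted 2 elements -> [1, 14, 20, 6]
Insert 6: shifted 2 elements -> [1, 6, 14, 20]


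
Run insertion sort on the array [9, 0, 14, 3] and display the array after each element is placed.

First element 9 is already 'sorted'
Insert 0: shifted 1 elements -> [0, 9, 14, 3]
Insert 14: shifted 0 elements -> [0, 9, 14, 3]
Insert 3: shifted 2 elements -> [0, 3, 9, 14]


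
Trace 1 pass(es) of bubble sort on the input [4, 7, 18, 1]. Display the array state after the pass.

After pass 1: [4, 7, 1, 18] (1 swaps)
Total swaps: 1


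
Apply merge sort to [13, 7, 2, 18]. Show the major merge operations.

Divide and conquer:
  Merge [13] + [7] -> [7, 13]
  Merge [2] + [18] -> [2, 18]
  Merge [7, 13] + [2, 18] -> [2, 7, 13, 18]


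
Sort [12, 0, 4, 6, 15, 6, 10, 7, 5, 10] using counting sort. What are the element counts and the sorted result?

Count array: [1, 0, 0, 0, 1, 1, 2, 1, 0, 0, 2, 0, 1, 0, 0, 1]
(count[i] = number of elements equal to i)
Cumulative count: [1, 1, 1, 1, 2, 3, 5, 6, 6, 6, 8, 8, 9, 9, 9, 10]
Sorted: [0, 4, 5, 6, 6, 7, 10, 10, 12, 15]


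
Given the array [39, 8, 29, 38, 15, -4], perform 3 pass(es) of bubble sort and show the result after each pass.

After pass 1: [8, 29, 38, 15, -4, 39] (5 swaps)
After pass 2: [8, 29, 15, -4, 38, 39] (2 swaps)
After pass 3: [8, 15, -4, 29, 38, 39] (2 swaps)
Total swaps: 9


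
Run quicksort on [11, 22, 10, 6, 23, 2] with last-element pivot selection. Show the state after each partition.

Partition 1: pivot=2 at index 0 -> [2, 22, 10, 6, 23, 11]
Partition 2: pivot=11 at index 3 -> [2, 10, 6, 11, 23, 22]
Partition 3: pivot=6 at index 1 -> [2, 6, 10, 11, 23, 22]
Partition 4: pivot=22 at index 4 -> [2, 6, 10, 11, 22, 23]


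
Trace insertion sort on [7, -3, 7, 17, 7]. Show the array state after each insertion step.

First element 7 is already 'sorted'
Insert -3: shifted 1 elements -> [-3, 7, 7, 17, 7]
Insert 7: shifted 0 elements -> [-3, 7, 7, 17, 7]
Insert 17: shifted 0 elements -> [-3, 7, 7, 17, 7]
Insert 7: shifted 1 elements -> [-3, 7, 7, 7, 17]


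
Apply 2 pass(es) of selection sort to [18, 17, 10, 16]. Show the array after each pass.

Pass 1: Select minimum 10 at index 2, swap -> [10, 17, 18, 16]
Pass 2: Select minimum 16 at index 3, swap -> [10, 16, 18, 17]


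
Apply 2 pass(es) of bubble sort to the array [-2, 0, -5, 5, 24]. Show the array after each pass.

After pass 1: [-2, -5, 0, 5, 24] (1 swaps)
After pass 2: [-5, -2, 0, 5, 24] (1 swaps)
Total swaps: 2


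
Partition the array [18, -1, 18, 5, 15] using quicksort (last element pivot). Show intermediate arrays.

Partition 1: pivot=15 at index 2 -> [-1, 5, 15, 18, 18]
Partition 2: pivot=5 at index 1 -> [-1, 5, 15, 18, 18]
Partition 3: pivot=18 at index 4 -> [-1, 5, 15, 18, 18]


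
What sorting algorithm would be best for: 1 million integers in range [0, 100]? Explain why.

Best choice: Counting sort
Reason: O(n + k) where k=100 is small; linear time beats O(n log n)


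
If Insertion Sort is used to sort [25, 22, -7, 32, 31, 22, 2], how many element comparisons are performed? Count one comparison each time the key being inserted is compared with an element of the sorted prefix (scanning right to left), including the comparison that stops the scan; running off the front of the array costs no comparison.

Insert 22: 25 > 22 (shift), reached front = 1 comparison(s) -> [22, 25, -7, 32, 31, 22, 2]
Insert -7: 25 > -7 (shift), 22 > -7 (shift), reached front = 2 comparison(s) -> [-7, 22, 25, 32, 31, 22, 2]
Insert 32: 25 <= 32 (stop) = 1 comparison(s) -> [-7, 22, 25, 32, 31, 22, 2]
Insert 31: 32 > 31 (shift), 25 <= 31 (stop) = 2 comparison(s) -> [-7, 22, 25, 31, 32, 22, 2]
Insert 22: 32 > 22 (shift), 31 > 22 (shift), 25 > 22 (shift), 22 <= 22 (stop) = 4 comparison(s) -> [-7, 22, 22, 25, 31, 32, 2]
Insert 2: 32 > 2 (shift), 31 > 2 (shift), 25 > 2 (shift), 22 > 2 (shift), 22 > 2 (shift), -7 <= 2 (stop) = 6 comparison(s) -> [-7, 2, 22, 22, 25, 31, 32]
Total comparisons: 1 + 2 + 1 + 2 + 4 + 6 = 16


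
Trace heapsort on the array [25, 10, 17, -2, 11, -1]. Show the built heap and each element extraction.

Build heap: [25, 11, 17, -2, 10, -1]
Extract 25: [17, 11, -1, -2, 10, 25]
Extract 17: [11, 10, -1, -2, 17, 25]
Extract 11: [10, -2, -1, 11, 17, 25]
Extract 10: [-1, -2, 10, 11, 17, 25]
Extract -1: [-2, -1, 10, 11, 17, 25]


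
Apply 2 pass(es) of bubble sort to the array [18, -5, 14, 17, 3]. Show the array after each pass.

After pass 1: [-5, 14, 17, 3, 18] (4 swaps)
After pass 2: [-5, 14, 3, 17, 18] (1 swaps)
Total swaps: 5


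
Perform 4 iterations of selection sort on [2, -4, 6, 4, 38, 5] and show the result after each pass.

Pass 1: Select minimum -4 at index 1, swap -> [-4, 2, 6, 4, 38, 5]
Pass 2: Select minimum 2 at index 1, swap -> [-4, 2, 6, 4, 38, 5]
Pass 3: Select minimum 4 at index 3, swap -> [-4, 2, 4, 6, 38, 5]
Pass 4: Select minimum 5 at index 5, swap -> [-4, 2, 4, 5, 38, 6]


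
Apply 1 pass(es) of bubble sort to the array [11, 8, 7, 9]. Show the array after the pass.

After pass 1: [8, 7, 9, 11] (3 swaps)
Total swaps: 3


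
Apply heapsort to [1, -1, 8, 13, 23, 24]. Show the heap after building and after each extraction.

Build heap: [24, 23, 8, 13, -1, 1]
Extract 24: [23, 13, 8, 1, -1, 24]
Extract 23: [13, 1, 8, -1, 23, 24]
Extract 13: [8, 1, -1, 13, 23, 24]
Extract 8: [1, -1, 8, 13, 23, 24]
Extract 1: [-1, 1, 8, 13, 23, 24]


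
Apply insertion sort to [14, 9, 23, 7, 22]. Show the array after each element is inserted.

First element 14 is already 'sorted'
Insert 9: shifted 1 elements -> [9, 14, 23, 7, 22]
Insert 23: shifted 0 elements -> [9, 14, 23, 7, 22]
Insert 7: shifted 3 elements -> [7, 9, 14, 23, 22]
Insert 22: shifted 1 elements -> [7, 9, 14, 22, 23]


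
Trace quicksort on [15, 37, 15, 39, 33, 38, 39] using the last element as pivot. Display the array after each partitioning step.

Partition 1: pivot=39 at index 6 -> [15, 37, 15, 39, 33, 38, 39]
Partition 2: pivot=38 at index 4 -> [15, 37, 15, 33, 38, 39, 39]
Partition 3: pivot=33 at index 2 -> [15, 15, 33, 37, 38, 39, 39]
Partition 4: pivot=15 at index 1 -> [15, 15, 33, 37, 38, 39, 39]


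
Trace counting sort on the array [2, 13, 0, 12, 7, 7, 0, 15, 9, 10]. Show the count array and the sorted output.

Count array: [2, 0, 1, 0, 0, 0, 0, 2, 0, 1, 1, 0, 1, 1, 0, 1]
(count[i] = number of elements equal to i)
Cumulative count: [2, 2, 3, 3, 3, 3, 3, 5, 5, 6, 7, 7, 8, 9, 9, 10]
Sorted: [0, 0, 2, 7, 7, 9, 10, 12, 13, 15]


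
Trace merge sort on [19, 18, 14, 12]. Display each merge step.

Divide and conquer:
  Merge [19] + [18] -> [18, 19]
  Merge [14] + [12] -> [12, 14]
  Merge [18, 19] + [12, 14] -> [12, 14, 18, 19]


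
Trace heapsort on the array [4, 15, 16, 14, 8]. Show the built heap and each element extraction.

Build heap: [16, 15, 4, 14, 8]
Extract 16: [15, 14, 4, 8, 16]
Extract 15: [14, 8, 4, 15, 16]
Extract 14: [8, 4, 14, 15, 16]
Extract 8: [4, 8, 14, 15, 16]


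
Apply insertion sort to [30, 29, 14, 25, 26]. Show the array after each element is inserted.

First element 30 is already 'sorted'
Insert 29: shifted 1 elements -> [29, 30, 14, 25, 26]
Insert 14: shifted 2 elements -> [14, 29, 30, 25, 26]
Insert 25: shifted 2 elements -> [14, 25, 29, 30, 26]
Insert 26: shifted 2 elements -> [14, 25, 26, 29, 30]


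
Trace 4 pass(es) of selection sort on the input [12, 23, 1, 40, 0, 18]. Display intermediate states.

Pass 1: Select minimum 0 at index 4, swap -> [0, 23, 1, 40, 12, 18]
Pass 2: Select minimum 1 at index 2, swap -> [0, 1, 23, 40, 12, 18]
Pass 3: Select minimum 12 at index 4, swap -> [0, 1, 12, 40, 23, 18]
Pass 4: Select minimum 18 at index 5, swap -> [0, 1, 12, 18, 23, 40]


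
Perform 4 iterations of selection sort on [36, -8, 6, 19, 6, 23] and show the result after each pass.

Pass 1: Select minimum -8 at index 1, swap -> [-8, 36, 6, 19, 6, 23]
Pass 2: Select minimum 6 at index 2, swap -> [-8, 6, 36, 19, 6, 23]
Pass 3: Select minimum 6 at index 4, swap -> [-8, 6, 6, 19, 36, 23]
Pass 4: Select minimum 19 at index 3, swap -> [-8, 6, 6, 19, 36, 23]


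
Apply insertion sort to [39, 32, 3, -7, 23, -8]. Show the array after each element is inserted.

First element 39 is already 'sorted'
Insert 32: shifted 1 elements -> [32, 39, 3, -7, 23, -8]
Insert 3: shifted 2 elements -> [3, 32, 39, -7, 23, -8]
Insert -7: shifted 3 elements -> [-7, 3, 32, 39, 23, -8]
Insert 23: shifted 2 elements -> [-7, 3, 23, 32, 39, -8]
Insert -8: shifted 5 elements -> [-8, -7, 3, 23, 32, 39]


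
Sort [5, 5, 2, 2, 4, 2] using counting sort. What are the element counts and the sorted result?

Count array: [0, 0, 3, 0, 1, 2]
(count[i] = number of elements equal to i)
Cumulative count: [0, 0, 3, 3, 4, 6]
Sorted: [2, 2, 2, 4, 5, 5]


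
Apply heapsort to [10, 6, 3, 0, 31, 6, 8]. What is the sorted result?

Build heap: [31, 10, 8, 0, 6, 6, 3]
Extract 31: [10, 6, 8, 0, 3, 6, 31]
Extract 10: [8, 6, 6, 0, 3, 10, 31]
Extract 8: [6, 3, 6, 0, 8, 10, 31]
Extract 6: [6, 3, 0, 6, 8, 10, 31]
Extract 6: [3, 0, 6, 6, 8, 10, 31]
Extract 3: [0, 3, 6, 6, 8, 10, 31]


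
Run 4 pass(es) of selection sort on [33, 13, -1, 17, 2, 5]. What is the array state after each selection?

Pass 1: Select minimum -1 at index 2, swap -> [-1, 13, 33, 17, 2, 5]
Pass 2: Select minimum 2 at index 4, swap -> [-1, 2, 33, 17, 13, 5]
Pass 3: Select minimum 5 at index 5, swap -> [-1, 2, 5, 17, 13, 33]
Pass 4: Select minimum 13 at index 4, swap -> [-1, 2, 5, 13, 17, 33]


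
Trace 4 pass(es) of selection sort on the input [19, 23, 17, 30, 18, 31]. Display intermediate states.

Pass 1: Select minimum 17 at index 2, swap -> [17, 23, 19, 30, 18, 31]
Pass 2: Select minimum 18 at index 4, swap -> [17, 18, 19, 30, 23, 31]
Pass 3: Select minimum 19 at index 2, swap -> [17, 18, 19, 30, 23, 31]
Pass 4: Select minimum 23 at index 4, swap -> [17, 18, 19, 23, 30, 31]


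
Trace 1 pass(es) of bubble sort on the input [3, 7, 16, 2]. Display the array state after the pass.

After pass 1: [3, 7, 2, 16] (1 swaps)
Total swaps: 1


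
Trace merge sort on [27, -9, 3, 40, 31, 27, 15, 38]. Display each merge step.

Divide and conquer:
  Merge [27] + [-9] -> [-9, 27]
  Merge [3] + [40] -> [3, 40]
  Merge [-9, 27] + [3, 40] -> [-9, 3, 27, 40]
  Merge [31] + [27] -> [27, 31]
  Merge [15] + [38] -> [15, 38]
  Merge [27, 31] + [15, 38] -> [15, 27, 31, 38]
  Merge [-9, 3, 27, 40] + [15, 27, 31, 38] -> [-9, 3, 15, 27, 27, 31, 38, 40]


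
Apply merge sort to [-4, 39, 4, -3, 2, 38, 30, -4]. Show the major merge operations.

Divide and conquer:
  Merge [-4] + [39] -> [-4, 39]
  Merge [4] + [-3] -> [-3, 4]
  Merge [-4, 39] + [-3, 4] -> [-4, -3, 4, 39]
  Merge [2] + [38] -> [2, 38]
  Merge [30] + [-4] -> [-4, 30]
  Merge [2, 38] + [-4, 30] -> [-4, 2, 30, 38]
  Merge [-4, -3, 4, 39] + [-4, 2, 30, 38] -> [-4, -4, -3, 2, 4, 30, 38, 39]


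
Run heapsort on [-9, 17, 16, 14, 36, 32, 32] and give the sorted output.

Build heap: [36, 17, 32, 14, -9, 16, 32]
Extract 36: [32, 17, 32, 14, -9, 16, 36]
Extract 32: [32, 17, 16, 14, -9, 32, 36]
Extract 32: [17, 14, 16, -9, 32, 32, 36]
Extract 17: [16, 14, -9, 17, 32, 32, 36]
Extract 16: [14, -9, 16, 17, 32, 32, 36]
Extract 14: [-9, 14, 16, 17, 32, 32, 36]


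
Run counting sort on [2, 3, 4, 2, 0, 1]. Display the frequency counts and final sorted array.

Count array: [1, 1, 2, 1, 1]
(count[i] = number of elements equal to i)
Cumulative count: [1, 2, 4, 5, 6]
Sorted: [0, 1, 2, 2, 3, 4]


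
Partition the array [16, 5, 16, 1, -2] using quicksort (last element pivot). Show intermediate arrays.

Partition 1: pivot=-2 at index 0 -> [-2, 5, 16, 1, 16]
Partition 2: pivot=16 at index 4 -> [-2, 5, 16, 1, 16]
Partition 3: pivot=1 at index 1 -> [-2, 1, 16, 5, 16]
Partition 4: pivot=5 at index 2 -> [-2, 1, 5, 16, 16]


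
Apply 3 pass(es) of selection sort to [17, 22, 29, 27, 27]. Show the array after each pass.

Pass 1: Select minimum 17 at index 0, swap -> [17, 22, 29, 27, 27]
Pass 2: Select minimum 22 at index 1, swap -> [17, 22, 29, 27, 27]
Pass 3: Select minimum 27 at index 3, swap -> [17, 22, 27, 29, 27]


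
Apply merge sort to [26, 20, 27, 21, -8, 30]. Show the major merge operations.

Divide and conquer:
  Merge [20] + [27] -> [20, 27]
  Merge [26] + [20, 27] -> [20, 26, 27]
  Merge [-8] + [30] -> [-8, 30]
  Merge [21] + [-8, 30] -> [-8, 21, 30]
  Merge [20, 26, 27] + [-8, 21, 30] -> [-8, 20, 21, 26, 27, 30]


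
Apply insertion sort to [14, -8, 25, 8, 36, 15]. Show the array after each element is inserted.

First element 14 is already 'sorted'
Insert -8: shifted 1 elements -> [-8, 14, 25, 8, 36, 15]
Insert 25: shifted 0 elements -> [-8, 14, 25, 8, 36, 15]
Insert 8: shifted 2 elements -> [-8, 8, 14, 25, 36, 15]
Insert 36: shifted 0 elements -> [-8, 8, 14, 25, 36, 15]
Insert 15: shifted 2 elements -> [-8, 8, 14, 15, 25, 36]


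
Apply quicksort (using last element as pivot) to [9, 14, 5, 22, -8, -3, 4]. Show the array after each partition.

Partition 1: pivot=4 at index 2 -> [-8, -3, 4, 22, 9, 14, 5]
Partition 2: pivot=-3 at index 1 -> [-8, -3, 4, 22, 9, 14, 5]
Partition 3: pivot=5 at index 3 -> [-8, -3, 4, 5, 9, 14, 22]
Partition 4: pivot=22 at index 6 -> [-8, -3, 4, 5, 9, 14, 22]
Partition 5: pivot=14 at index 5 -> [-8, -3, 4, 5, 9, 14, 22]


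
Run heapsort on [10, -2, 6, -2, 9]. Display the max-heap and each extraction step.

Build heap: [10, 9, 6, -2, -2]
Extract 10: [9, -2, 6, -2, 10]
Extract 9: [6, -2, -2, 9, 10]
Extract 6: [-2, -2, 6, 9, 10]
Extract -2: [-2, -2, 6, 9, 10]


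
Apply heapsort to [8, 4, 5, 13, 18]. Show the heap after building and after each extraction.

Build heap: [18, 13, 5, 8, 4]
Extract 18: [13, 8, 5, 4, 18]
Extract 13: [8, 4, 5, 13, 18]
Extract 8: [5, 4, 8, 13, 18]
Extract 5: [4, 5, 8, 13, 18]


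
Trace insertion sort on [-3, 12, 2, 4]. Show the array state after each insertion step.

First element -3 is already 'sorted'
Insert 12: shifted 0 elements -> [-3, 12, 2, 4]
Insert 2: shifted 1 elements -> [-3, 2, 12, 4]
Insert 4: shifted 1 elements -> [-3, 2, 4, 12]


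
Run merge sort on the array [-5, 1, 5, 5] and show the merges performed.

Divide and conquer:
  Merge [-5] + [1] -> [-5, 1]
  Merge [5] + [5] -> [5, 5]
  Merge [-5, 1] + [5, 5] -> [-5, 1, 5, 5]


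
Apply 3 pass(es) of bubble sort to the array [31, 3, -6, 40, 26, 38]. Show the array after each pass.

After pass 1: [3, -6, 31, 26, 38, 40] (4 swaps)
After pass 2: [-6, 3, 26, 31, 38, 40] (2 swaps)
After pass 3: [-6, 3, 26, 31, 38, 40] (0 swaps)
Total swaps: 6


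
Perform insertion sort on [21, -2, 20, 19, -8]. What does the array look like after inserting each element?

First element 21 is already 'sorted'
Insert -2: shifted 1 elements -> [-2, 21, 20, 19, -8]
Insert 20: shifted 1 elements -> [-2, 20, 21, 19, -8]
Insert 19: shifted 2 elements -> [-2, 19, 20, 21, -8]
Insert -8: shifted 4 elements -> [-8, -2, 19, 20, 21]


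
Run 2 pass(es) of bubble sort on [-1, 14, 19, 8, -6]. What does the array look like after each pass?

After pass 1: [-1, 14, 8, -6, 19] (2 swaps)
After pass 2: [-1, 8, -6, 14, 19] (2 swaps)
Total swaps: 4


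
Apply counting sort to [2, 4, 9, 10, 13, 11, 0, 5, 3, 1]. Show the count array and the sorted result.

Count array: [1, 1, 1, 1, 1, 1, 0, 0, 0, 1, 1, 1, 0, 1]
(count[i] = number of elements equal to i)
Cumulative count: [1, 2, 3, 4, 5, 6, 6, 6, 6, 7, 8, 9, 9, 10]
Sorted: [0, 1, 2, 3, 4, 5, 9, 10, 11, 13]


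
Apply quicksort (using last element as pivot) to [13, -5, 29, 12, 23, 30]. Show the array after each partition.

Partition 1: pivot=30 at index 5 -> [13, -5, 29, 12, 23, 30]
Partition 2: pivot=23 at index 3 -> [13, -5, 12, 23, 29, 30]
Partition 3: pivot=12 at index 1 -> [-5, 12, 13, 23, 29, 30]


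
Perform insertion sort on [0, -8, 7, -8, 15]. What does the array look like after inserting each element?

First element 0 is already 'sorted'
Insert -8: shifted 1 elements -> [-8, 0, 7, -8, 15]
Insert 7: shifted 0 elements -> [-8, 0, 7, -8, 15]
Insert -8: shifted 2 elements -> [-8, -8, 0, 7, 15]
Insert 15: shifted 0 elements -> [-8, -8, 0, 7, 15]


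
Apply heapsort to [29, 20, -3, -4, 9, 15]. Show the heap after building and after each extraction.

Build heap: [29, 20, 15, -4, 9, -3]
Extract 29: [20, 9, 15, -4, -3, 29]
Extract 20: [15, 9, -3, -4, 20, 29]
Extract 15: [9, -4, -3, 15, 20, 29]
Extract 9: [-3, -4, 9, 15, 20, 29]
Extract -3: [-4, -3, 9, 15, 20, 29]


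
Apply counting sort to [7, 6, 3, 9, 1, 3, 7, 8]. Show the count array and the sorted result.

Count array: [0, 1, 0, 2, 0, 0, 1, 2, 1, 1]
(count[i] = number of elements equal to i)
Cumulative count: [0, 1, 1, 3, 3, 3, 4, 6, 7, 8]
Sorted: [1, 3, 3, 6, 7, 7, 8, 9]


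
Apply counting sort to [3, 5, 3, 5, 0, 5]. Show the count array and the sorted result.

Count array: [1, 0, 0, 2, 0, 3]
(count[i] = number of elements equal to i)
Cumulative count: [1, 1, 1, 3, 3, 6]
Sorted: [0, 3, 3, 5, 5, 5]


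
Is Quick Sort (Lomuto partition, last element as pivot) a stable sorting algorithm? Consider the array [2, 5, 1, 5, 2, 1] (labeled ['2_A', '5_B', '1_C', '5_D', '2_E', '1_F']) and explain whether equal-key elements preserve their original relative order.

Trace Quick Sort on the labeled array (the key is the number; the letter only tracks identity):
  Partition indices 0..5 around pivot 1_F -> [1_C, 1_F, 2_A, 5_D, 2_E, 5_B]
  Partition indices 2..5 around pivot 5_B -> [1_C, 1_F, 2_A, 5_D, 2_E, 5_B]
  Partition indices 2..4 around pivot 2_E -> [1_C, 1_F, 2_A, 2_E, 5_D, 5_B]
Final order: [1_C, 1_F, 2_A, 2_E, 5_D, 5_B]
Equal keys:
  value 1: originally 1_C, 1_F; after sorting 1_C, 1_F -> order preserved
  value 2: originally 2_A, 2_E; after sorting 2_A, 2_E -> order preserved
  value 5: originally 5_B, 5_D; after sorting 5_D, 5_B -> order changed
Equal keys were reordered, so Quick Sort is not stable: partition swaps elements across long distances and can reorder equal keys. (One such input is enough; an unstable sort may happen to preserve order on other inputs, but it gives no guarantee.)
Answer: Not stable


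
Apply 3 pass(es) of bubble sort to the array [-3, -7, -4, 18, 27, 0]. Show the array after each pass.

After pass 1: [-7, -4, -3, 18, 0, 27] (3 swaps)
After pass 2: [-7, -4, -3, 0, 18, 27] (1 swaps)
After pass 3: [-7, -4, -3, 0, 18, 27] (0 swaps)
Total swaps: 4


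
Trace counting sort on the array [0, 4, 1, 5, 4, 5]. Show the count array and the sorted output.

Count array: [1, 1, 0, 0, 2, 2]
(count[i] = number of elements equal to i)
Cumulative count: [1, 2, 2, 2, 4, 6]
Sorted: [0, 1, 4, 4, 5, 5]


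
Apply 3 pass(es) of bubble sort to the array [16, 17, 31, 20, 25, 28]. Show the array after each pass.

After pass 1: [16, 17, 20, 25, 28, 31] (3 swaps)
After pass 2: [16, 17, 20, 25, 28, 31] (0 swaps)
After pass 3: [16, 17, 20, 25, 28, 31] (0 swaps)
Total swaps: 3


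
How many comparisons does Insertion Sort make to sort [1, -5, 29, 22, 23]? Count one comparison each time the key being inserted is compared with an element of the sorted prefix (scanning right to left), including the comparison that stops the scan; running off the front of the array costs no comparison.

Insert -5: 1 > -5 (shift), reached front = 1 comparison(s) -> [-5, 1, 29, 22, 23]
Insert 29: 1 <= 29 (stop) = 1 comparison(s) -> [-5, 1, 29, 22, 23]
Insert 22: 29 > 22 (shift), 1 <= 22 (stop) = 2 comparison(s) -> [-5, 1, 22, 29, 23]
Insert 23: 29 > 23 (shift), 22 <= 23 (stop) = 2 comparison(s) -> [-5, 1, 22, 23, 29]
Total comparisons: 1 + 1 + 2 + 2 = 6


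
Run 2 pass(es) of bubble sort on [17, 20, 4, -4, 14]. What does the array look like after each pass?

After pass 1: [17, 4, -4, 14, 20] (3 swaps)
After pass 2: [4, -4, 14, 17, 20] (3 swaps)
Total swaps: 6


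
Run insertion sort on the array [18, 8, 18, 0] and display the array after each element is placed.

First element 18 is already 'sorted'
Insert 8: shifted 1 elements -> [8, 18, 18, 0]
Insert 18: shifted 0 elements -> [8, 18, 18, 0]
Insert 0: shifted 3 elements -> [0, 8, 18, 18]


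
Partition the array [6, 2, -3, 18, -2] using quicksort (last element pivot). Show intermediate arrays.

Partition 1: pivot=-2 at index 1 -> [-3, -2, 6, 18, 2]
Partition 2: pivot=2 at index 2 -> [-3, -2, 2, 18, 6]
Partition 3: pivot=6 at index 3 -> [-3, -2, 2, 6, 18]


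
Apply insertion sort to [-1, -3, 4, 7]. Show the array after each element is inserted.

First element -1 is already 'sorted'
Insert -3: shifted 1 elements -> [-3, -1, 4, 7]
Insert 4: shifted 0 elements -> [-3, -1, 4, 7]
Insert 7: shifted 0 elements -> [-3, -1, 4, 7]


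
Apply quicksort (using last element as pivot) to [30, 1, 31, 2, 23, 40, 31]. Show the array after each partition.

Partition 1: pivot=31 at index 5 -> [30, 1, 31, 2, 23, 31, 40]
Partition 2: pivot=23 at index 2 -> [1, 2, 23, 30, 31, 31, 40]
Partition 3: pivot=2 at index 1 -> [1, 2, 23, 30, 31, 31, 40]
Partition 4: pivot=31 at index 4 -> [1, 2, 23, 30, 31, 31, 40]


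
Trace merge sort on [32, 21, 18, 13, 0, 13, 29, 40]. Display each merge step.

Divide and conquer:
  Merge [32] + [21] -> [21, 32]
  Merge [18] + [13] -> [13, 18]
  Merge [21, 32] + [13, 18] -> [13, 18, 21, 32]
  Merge [0] + [13] -> [0, 13]
  Merge [29] + [40] -> [29, 40]
  Merge [0, 13] + [29, 40] -> [0, 13, 29, 40]
  Merge [13, 18, 21, 32] + [0, 13, 29, 40] -> [0, 13, 13, 18, 21, 29, 32, 40]


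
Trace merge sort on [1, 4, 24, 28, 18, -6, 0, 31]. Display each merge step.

Divide and conquer:
  Merge [1] + [4] -> [1, 4]
  Merge [24] + [28] -> [24, 28]
  Merge [1, 4] + [24, 28] -> [1, 4, 24, 28]
  Merge [18] + [-6] -> [-6, 18]
  Merge [0] + [31] -> [0, 31]
  Merge [-6, 18] + [0, 31] -> [-6, 0, 18, 31]
  Merge [1, 4, 24, 28] + [-6, 0, 18, 31] -> [-6, 0, 1, 4, 18, 24, 28, 31]


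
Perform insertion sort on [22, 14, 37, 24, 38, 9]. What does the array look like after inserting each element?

First element 22 is already 'sorted'
Insert 14: shifted 1 elements -> [14, 22, 37, 24, 38, 9]
Insert 37: shifted 0 elements -> [14, 22, 37, 24, 38, 9]
Insert 24: shifted 1 elements -> [14, 22, 24, 37, 38, 9]
Insert 38: shifted 0 elements -> [14, 22, 24, 37, 38, 9]
Insert 9: shifted 5 elements -> [9, 14, 22, 24, 37, 38]


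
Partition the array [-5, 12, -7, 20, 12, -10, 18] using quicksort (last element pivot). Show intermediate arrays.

Partition 1: pivot=18 at index 5 -> [-5, 12, -7, 12, -10, 18, 20]
Partition 2: pivot=-10 at index 0 -> [-10, 12, -7, 12, -5, 18, 20]
Partition 3: pivot=-5 at index 2 -> [-10, -7, -5, 12, 12, 18, 20]
Partition 4: pivot=12 at index 4 -> [-10, -7, -5, 12, 12, 18, 20]


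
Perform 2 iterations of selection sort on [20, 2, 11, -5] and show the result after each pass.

Pass 1: Select minimum -5 at index 3, swap -> [-5, 2, 11, 20]
Pass 2: Select minimum 2 at index 1, swap -> [-5, 2, 11, 20]


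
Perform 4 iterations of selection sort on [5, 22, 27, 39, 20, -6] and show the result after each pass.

Pass 1: Select minimum -6 at index 5, swap -> [-6, 22, 27, 39, 20, 5]
Pass 2: Select minimum 5 at index 5, swap -> [-6, 5, 27, 39, 20, 22]
Pass 3: Select minimum 20 at index 4, swap -> [-6, 5, 20, 39, 27, 22]
Pass 4: Select minimum 22 at index 5, swap -> [-6, 5, 20, 22, 27, 39]


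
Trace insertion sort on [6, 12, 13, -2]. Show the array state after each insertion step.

First element 6 is already 'sorted'
Insert 12: shifted 0 elements -> [6, 12, 13, -2]
Insert 13: shifted 0 elements -> [6, 12, 13, -2]
Insert -2: shifted 3 elements -> [-2, 6, 12, 13]


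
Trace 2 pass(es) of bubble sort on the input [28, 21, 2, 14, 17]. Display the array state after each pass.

After pass 1: [21, 2, 14, 17, 28] (4 swaps)
After pass 2: [2, 14, 17, 21, 28] (3 swaps)
Total swaps: 7


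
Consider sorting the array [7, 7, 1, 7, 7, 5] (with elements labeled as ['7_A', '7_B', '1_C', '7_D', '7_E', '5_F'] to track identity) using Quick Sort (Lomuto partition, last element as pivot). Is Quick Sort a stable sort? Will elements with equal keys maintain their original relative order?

Trace Quick Sort on the labeled array (the key is the number; the letter only tracks identity):
  Partition indices 0..5 around pivot 5_F -> [1_C, 5_F, 7_A, 7_D, 7_E, 7_B]
  Partition indices 2..5 around pivot 7_B -> [1_C, 5_F, 7_A, 7_D, 7_E, 7_B]
  Partition indices 2..4 around pivot 7_E -> [1_C, 5_F, 7_A, 7_D, 7_E, 7_B]
  Partition indices 2..3 around pivot 7_D -> [1_C, 5_F, 7_A, 7_D, 7_E, 7_B]
Final order: [1_C, 5_F, 7_A, 7_D, 7_E, 7_B]
Equal keys:
  value 7: originally 7_A, 7_B, 7_D, 7_E; after sorting 7_A, 7_D, 7_E, 7_B -> order changed
Equal keys were reordered, so Quick Sort is not stable: partition swaps elements across long distances and can reorder equal keys. (One such input is enough; an unstable sort may happen to preserve order on other inputs, but it gives no guarantee.)
Answer: Not stable


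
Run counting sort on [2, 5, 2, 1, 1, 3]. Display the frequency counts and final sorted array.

Count array: [0, 2, 2, 1, 0, 1]
(count[i] = number of elements equal to i)
Cumulative count: [0, 2, 4, 5, 5, 6]
Sorted: [1, 1, 2, 2, 3, 5]


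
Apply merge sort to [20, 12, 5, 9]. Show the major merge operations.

Divide and conquer:
  Merge [20] + [12] -> [12, 20]
  Merge [5] + [9] -> [5, 9]
  Merge [12, 20] + [5, 9] -> [5, 9, 12, 20]


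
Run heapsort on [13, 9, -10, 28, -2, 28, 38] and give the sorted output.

Build heap: [38, 28, 28, 9, -2, 13, -10]
Extract 38: [28, 9, 28, -10, -2, 13, 38]
Extract 28: [28, 9, 13, -10, -2, 28, 38]
Extract 28: [13, 9, -2, -10, 28, 28, 38]
Extract 13: [9, -10, -2, 13, 28, 28, 38]
Extract 9: [-2, -10, 9, 13, 28, 28, 38]
Extract -2: [-10, -2, 9, 13, 28, 28, 38]


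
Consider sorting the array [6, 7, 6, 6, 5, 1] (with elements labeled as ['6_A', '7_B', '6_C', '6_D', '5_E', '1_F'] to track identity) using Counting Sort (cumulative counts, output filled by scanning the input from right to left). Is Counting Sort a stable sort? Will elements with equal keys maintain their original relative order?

Trace Counting Sort on the labeled array (the key is the number; the letter only tracks identity):
  Counts for values 0..7: [0, 1, 0, 0, 0, 1, 3, 1]
  Cumulative counts: [0, 1, 1, 1, 1, 2, 5, 6]
  Scan right to left: place 1_F at output index 0
  Scan right to left: place 5_E at output index 1
  Scan right to left: place 6_D at output index 4
  Scan right to left: place 6_C at output index 3
  Scan right to left: place 7_B at output index 5
  Scan right to left: place 6_A at output index 2
  Output: [1_F, 5_E, 6_A, 6_C, 6_D, 7_B]
Equal keys:
  value 6: originally 6_A, 6_C, 6_D; after sorting 6_A, 6_C, 6_D -> order preserved
All equal keys kept their original relative order. Counting Sort is stable: scanning the input right to left with decreasing cumulative counts places later duplicates at later output positions.
Answer: Stable


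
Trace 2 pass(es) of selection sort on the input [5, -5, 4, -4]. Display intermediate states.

Pass 1: Select minimum -5 at index 1, swap -> [-5, 5, 4, -4]
Pass 2: Select minimum -4 at index 3, swap -> [-5, -4, 4, 5]


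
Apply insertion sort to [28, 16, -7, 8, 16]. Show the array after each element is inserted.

First element 28 is already 'sorted'
Insert 16: shifted 1 elements -> [16, 28, -7, 8, 16]
Insert -7: shifted 2 elements -> [-7, 16, 28, 8, 16]
Insert 8: shifted 2 elements -> [-7, 8, 16, 28, 16]
Insert 16: shifted 1 elements -> [-7, 8, 16, 16, 28]


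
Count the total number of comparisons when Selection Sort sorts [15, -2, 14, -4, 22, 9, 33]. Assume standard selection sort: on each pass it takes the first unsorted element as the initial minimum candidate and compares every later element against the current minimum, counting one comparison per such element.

Pass 1: scan indices 1..6 for the minimum = 6 comparison(s); min is -4, place at index 0 -> [-4, -2, 14, 15, 22, 9, 33]
Pass 2: scan indices 2..6 for the minimum = 5 comparison(s); min is -2, place at index 1 -> [-4, -2, 14, 15, 22, 9, 33]
Pass 3: scan indices 3..6 for the minimum = 4 comparison(s); min is 9, place at index 2 -> [-4, -2, 9, 15, 22, 14, 33]
Pass 4: scan indices 4..6 for the minimum = 3 comparison(s); min is 14, place at index 3 -> [-4, -2, 9, 14, 22, 15, 33]
Pass 5: scan indices 5..6 for the minimum = 2 comparison(s); min is 15, place at index 4 -> [-4, -2, 9, 14, 15, 22, 33]
Pass 6: scan indices 6..6 for the minimum = 1 comparison(s); min is 22, place at index 5 -> [-4, -2, 9, 14, 15, 22, 33]
Selection sort always scans the whole unsorted suffix, so the count is (n-1) + (n-2) + ... + 1 = n(n-1)/2 = 7*6/2 = 21 regardless of the input order.
Total comparisons: 6 + 5 + 4 + 3 + 2 + 1 = 21


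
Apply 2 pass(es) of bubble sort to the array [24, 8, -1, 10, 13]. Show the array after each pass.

After pass 1: [8, -1, 10, 13, 24] (4 swaps)
After pass 2: [-1, 8, 10, 13, 24] (1 swaps)
Total swaps: 5


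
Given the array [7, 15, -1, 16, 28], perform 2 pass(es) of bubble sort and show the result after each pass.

After pass 1: [7, -1, 15, 16, 28] (1 swaps)
After pass 2: [-1, 7, 15, 16, 28] (1 swaps)
Total swaps: 2


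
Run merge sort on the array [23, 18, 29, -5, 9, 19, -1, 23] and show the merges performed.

Divide and conquer:
  Merge [23] + [18] -> [18, 23]
  Merge [29] + [-5] -> [-5, 29]
  Merge [18, 23] + [-5, 29] -> [-5, 18, 23, 29]
  Merge [9] + [19] -> [9, 19]
  Merge [-1] + [23] -> [-1, 23]
  Merge [9, 19] + [-1, 23] -> [-1, 9, 19, 23]
  Merge [-5, 18, 23, 29] + [-1, 9, 19, 23] -> [-5, -1, 9, 18, 19, 23, 23, 29]
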